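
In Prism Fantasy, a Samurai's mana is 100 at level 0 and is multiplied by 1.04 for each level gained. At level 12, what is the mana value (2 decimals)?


value = base * growth^level
= 100 * 1.04^12
= 100 * 1.601032
= 160.10

160.10 mana


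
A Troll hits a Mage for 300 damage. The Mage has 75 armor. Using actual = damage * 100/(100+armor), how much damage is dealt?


actual = 300 * 100 / (100 + 75)
= 300 * 100 / 175
= 30000 / 175
= 171.43

171.43 damage


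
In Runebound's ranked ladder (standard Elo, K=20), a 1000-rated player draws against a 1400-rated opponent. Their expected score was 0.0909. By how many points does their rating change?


Elo update: delta = K * (S - Ea), where S = 0.5 (draws)
S - Ea = 0.5 - 0.0909 = 0.4091
Rating change = 20 * 0.4091
= 8.18

8.18 rating points


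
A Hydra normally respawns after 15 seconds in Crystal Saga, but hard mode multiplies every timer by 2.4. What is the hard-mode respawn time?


Respawn time = base * multiplier
= 15 * 2.4
= 36.0 seconds

36.0 seconds


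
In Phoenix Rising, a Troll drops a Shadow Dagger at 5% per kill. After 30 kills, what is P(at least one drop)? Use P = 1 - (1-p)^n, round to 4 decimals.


P(at least one) = 1 - P(none) = 1 - (1-p)^n
p = 5/100 = 0.05
1 - p = 0.95
(1 - p)^30 = 0.95^30 = 0.214639
P(at least one) = 1 - 0.214639 = 0.7854

0.7854


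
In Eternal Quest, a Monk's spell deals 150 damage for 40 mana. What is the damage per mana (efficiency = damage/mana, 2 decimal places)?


Efficiency = damage / mana
= 150 / 40
= 3.75

3.75 dmg/mana


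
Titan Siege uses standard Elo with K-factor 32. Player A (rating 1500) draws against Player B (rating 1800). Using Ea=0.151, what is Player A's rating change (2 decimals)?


Elo update: delta = K * (S - Ea), where S = 0.5 (draws)
S - Ea = 0.5 - 0.151 = 0.349
Rating change = 32 * 0.349
= 11.17

11.17 rating points


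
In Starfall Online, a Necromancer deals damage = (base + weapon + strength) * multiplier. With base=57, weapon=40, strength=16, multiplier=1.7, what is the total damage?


Sum base + weapon + str = 57 + 40 + 16 = 113
Multiply by 1.7:
113 * 1.7 = 192.1

192.1 damage


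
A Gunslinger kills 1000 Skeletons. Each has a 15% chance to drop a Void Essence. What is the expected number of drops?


Expected drops = kills * (drop_rate / 100)
= 1000 * (15 / 100)
= 1000 * 0.15
= 150.0

150.0 drops


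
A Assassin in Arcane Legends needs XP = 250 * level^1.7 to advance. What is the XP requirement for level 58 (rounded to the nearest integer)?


XP = 250 * level^1.7
Substitute level = 58:
XP = 250 * 58^1.7
= 250 * 995.0103
= 248753

248753 XP


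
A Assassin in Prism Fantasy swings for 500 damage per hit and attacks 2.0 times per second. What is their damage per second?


DPS = damage * attack_speed
= 500 * 2.0
= 1000.0

1000.0 DPS


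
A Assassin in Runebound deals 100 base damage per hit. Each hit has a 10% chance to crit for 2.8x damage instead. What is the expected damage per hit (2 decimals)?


E[dmg] = base * (1 + crit_chance * (crit_mult - 1))
cc as decimal = 10/100 = 0.1
cm - 1 = 2.8 - 1 = 1.8
Bonus factor = 0.1 * 1.8 = 0.18
Total multiplier = 1 + 0.18 = 1.18
Expected damage = 100 * 1.18 = 118.00

118.00 damage


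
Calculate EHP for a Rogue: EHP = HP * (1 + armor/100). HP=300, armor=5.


EHP = 300 * (1 + 5/100)
= 300 * (1 + 0.05)
= 300 * 1.05
= 315.0

315.0 EHP


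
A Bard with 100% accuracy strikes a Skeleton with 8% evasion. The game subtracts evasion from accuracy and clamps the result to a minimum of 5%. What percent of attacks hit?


accuracy - evasion = 100 - 8 = 92
Apply floor: max(92, 5) = 92
Hit chance = 92%

92%


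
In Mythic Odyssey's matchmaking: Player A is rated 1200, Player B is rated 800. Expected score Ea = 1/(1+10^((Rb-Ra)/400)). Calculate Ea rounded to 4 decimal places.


Elo expected score: Ea = 1/(1 + 10^((Rb-Ra)/400))
Rb - Ra = 800 - 1200 = -400
(Rb-Ra)/400 = -400/400 = -1.0
10^-1.0 = 0.1
Ea = 1/(1 + 0.1) = 1/1.1 = 0.9091

0.9091


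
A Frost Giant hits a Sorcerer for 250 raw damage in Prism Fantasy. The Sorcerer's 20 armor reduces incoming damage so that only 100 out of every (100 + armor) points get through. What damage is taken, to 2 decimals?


actual = 250 * 100 / (100 + 20)
= 250 * 100 / 120
= 25000 / 120
= 208.33

208.33 damage


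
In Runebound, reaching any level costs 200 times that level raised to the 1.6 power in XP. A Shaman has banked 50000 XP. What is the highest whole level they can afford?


XP = 200 * level^1.6, so level = (XP / 200)^(1/1.6)
= (50000 / 200)^(1/1.6)
= 250.0^0.625
= 31.5292
Floor: level = 31

level 31


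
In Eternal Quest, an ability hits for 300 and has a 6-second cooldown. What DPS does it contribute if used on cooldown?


DPS = damage / cooldown
= 300 / 6
= 50.00

50.00 DPS


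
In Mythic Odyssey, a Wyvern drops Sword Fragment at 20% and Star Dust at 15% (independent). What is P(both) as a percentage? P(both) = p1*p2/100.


For independent events, P(both) = P(A) * P(B)
= 20% * 15%
= 300 / 100 %
= 3.0%

3.0%


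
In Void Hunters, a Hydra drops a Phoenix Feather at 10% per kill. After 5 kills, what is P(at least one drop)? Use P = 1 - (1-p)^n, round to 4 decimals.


P(at least one) = 1 - P(none) = 1 - (1-p)^n
p = 10/100 = 0.1
1 - p = 0.9
(1 - p)^5 = 0.9^5 = 0.590490
P(at least one) = 1 - 0.590490 = 0.4095

0.4095


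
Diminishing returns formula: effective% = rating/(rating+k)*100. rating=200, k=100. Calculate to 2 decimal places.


effective% = rating / (rating + k) * 100
= 200 / (200 + 100) * 100
= 200 / 300 * 100
= 0.666667 * 100
= 66.67%

66.67%


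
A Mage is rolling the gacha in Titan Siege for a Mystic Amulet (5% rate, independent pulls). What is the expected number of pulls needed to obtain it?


Expected pulls for a geometric distribution = 1/p = 100 / rate%
= 100 / 5
= 20.0

20.0 pulls


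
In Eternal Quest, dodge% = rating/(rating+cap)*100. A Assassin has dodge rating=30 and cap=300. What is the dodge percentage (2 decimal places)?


dodge% = 30 / (30 + 300) * 100
= 30 / 330 * 100
= 0.090909 * 100
= 9.09%

9.09%


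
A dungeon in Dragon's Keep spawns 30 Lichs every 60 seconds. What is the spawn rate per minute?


Spawns per minute = count * (60 / interval)
= 30 * (60 / 60)
= 30 * 1.0
= 30.0

30.0 per minute


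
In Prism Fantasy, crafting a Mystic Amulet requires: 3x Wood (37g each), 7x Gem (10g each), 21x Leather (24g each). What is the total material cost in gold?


Cost breakdown:
  Wood: 3 * 37 = 111
  Gem: 7 * 10 = 70
  Leather: 21 * 24 = 504
Total = 111 + 70 + 504 = 685

685 gold


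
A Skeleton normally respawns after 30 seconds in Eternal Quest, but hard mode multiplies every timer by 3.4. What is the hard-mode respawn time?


Respawn time = base * multiplier
= 30 * 3.4
= 102.0 seconds

102.0 seconds


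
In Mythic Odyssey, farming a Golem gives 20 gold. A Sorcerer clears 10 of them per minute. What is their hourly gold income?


Gold per minute = 20 * 10 = 200
Gold per hour = 200 * 60 = 12000

12000 gold/hour


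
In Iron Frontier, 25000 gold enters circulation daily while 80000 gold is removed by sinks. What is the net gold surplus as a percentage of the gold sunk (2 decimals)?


Net gold = 25000 - 80000 = -55000
Inflation rate = net / sunk * 100 = -55000 / 80000 * 100
= -0.6875 * 100
= -68.75%

-68.75%


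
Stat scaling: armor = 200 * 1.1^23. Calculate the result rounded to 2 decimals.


value = base * growth^level
= 200 * 1.1^23
= 200 * 8.954302
= 1790.86

1790.86 armor


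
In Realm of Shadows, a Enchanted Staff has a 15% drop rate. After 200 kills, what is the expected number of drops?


Expected drops = kills * (drop_rate / 100)
= 200 * (15 / 100)
= 200 * 0.15
= 30.0

30.0 drops


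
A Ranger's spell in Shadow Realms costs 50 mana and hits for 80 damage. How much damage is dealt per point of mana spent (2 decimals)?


Efficiency = damage / mana
= 80 / 50
= 1.60

1.60 dmg/mana


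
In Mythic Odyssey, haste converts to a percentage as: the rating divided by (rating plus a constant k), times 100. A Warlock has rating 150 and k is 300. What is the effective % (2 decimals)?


effective% = rating / (rating + k) * 100
= 150 / (150 + 300) * 100
= 150 / 450 * 100
= 0.333333 * 100
= 33.33%

33.33%


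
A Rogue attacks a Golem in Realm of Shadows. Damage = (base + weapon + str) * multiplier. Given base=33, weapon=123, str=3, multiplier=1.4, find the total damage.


Sum base + weapon + str = 33 + 123 + 3 = 159
Multiply by 1.4:
159 * 1.4 = 222.6

222.6 damage


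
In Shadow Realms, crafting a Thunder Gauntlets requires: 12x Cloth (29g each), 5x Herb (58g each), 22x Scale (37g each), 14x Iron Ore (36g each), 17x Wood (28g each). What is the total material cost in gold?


Cost breakdown:
  Cloth: 12 * 29 = 348
  Herb: 5 * 58 = 290
  Scale: 22 * 37 = 814
  Iron Ore: 14 * 36 = 504
  Wood: 17 * 28 = 476
Total = 348 + 290 + 814 + 504 + 476 = 2432

2432 gold


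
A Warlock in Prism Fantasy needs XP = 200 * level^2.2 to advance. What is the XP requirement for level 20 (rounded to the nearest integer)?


XP = 200 * level^2.2
Substitute level = 20:
XP = 200 * 20^2.2
= 200 * 728.2257
= 145645

145645 XP


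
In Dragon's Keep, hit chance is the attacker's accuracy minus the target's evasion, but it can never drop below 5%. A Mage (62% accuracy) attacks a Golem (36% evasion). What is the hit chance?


accuracy - evasion = 62 - 36 = 26
Apply floor: max(26, 5) = 26
Hit chance = 26%

26%


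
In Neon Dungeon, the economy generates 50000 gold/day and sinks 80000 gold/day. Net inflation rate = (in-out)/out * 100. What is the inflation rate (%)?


Net gold = 50000 - 80000 = -30000
Inflation rate = net / sunk * 100 = -30000 / 80000 * 100
= -0.375 * 100
= -37.50%

-37.50%


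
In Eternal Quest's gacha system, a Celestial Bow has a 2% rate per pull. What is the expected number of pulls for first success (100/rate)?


Expected pulls for a geometric distribution = 1/p = 100 / rate%
= 100 / 2
= 50.0

50.0 pulls


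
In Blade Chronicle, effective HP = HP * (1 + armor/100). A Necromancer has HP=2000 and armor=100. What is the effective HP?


EHP = 2000 * (1 + 100/100)
= 2000 * (1 + 1.0)
= 2000 * 2.0
= 4000.0

4000.0 EHP


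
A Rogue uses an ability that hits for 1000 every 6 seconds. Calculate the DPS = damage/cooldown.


DPS = damage / cooldown
= 1000 / 6
= 166.67

166.67 DPS


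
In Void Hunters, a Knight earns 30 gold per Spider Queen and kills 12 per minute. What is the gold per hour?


Gold per minute = 30 * 12 = 360
Gold per hour = 360 * 60 = 21600

21600 gold/hour


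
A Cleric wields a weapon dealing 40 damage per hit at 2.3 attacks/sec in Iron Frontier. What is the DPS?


DPS = damage * attack_speed
= 40 * 2.3
= 92.0

92.0 DPS


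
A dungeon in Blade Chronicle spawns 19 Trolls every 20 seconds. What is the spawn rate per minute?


Spawns per minute = count * (60 / interval)
= 19 * (60 / 20)
= 19 * 3.0
= 57.0

57.0 per minute


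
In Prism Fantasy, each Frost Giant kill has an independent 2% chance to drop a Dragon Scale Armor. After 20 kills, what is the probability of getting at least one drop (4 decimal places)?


P(at least one) = 1 - P(none) = 1 - (1-p)^n
p = 2/100 = 0.02
1 - p = 0.98
(1 - p)^20 = 0.98^20 = 0.667608
P(at least one) = 1 - 0.667608 = 0.3324

0.3324


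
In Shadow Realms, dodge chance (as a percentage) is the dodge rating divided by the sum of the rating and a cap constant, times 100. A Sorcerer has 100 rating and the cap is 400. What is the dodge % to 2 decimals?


dodge% = 100 / (100 + 400) * 100
= 100 / 500 * 100
= 0.2 * 100
= 20.00%

20.00%


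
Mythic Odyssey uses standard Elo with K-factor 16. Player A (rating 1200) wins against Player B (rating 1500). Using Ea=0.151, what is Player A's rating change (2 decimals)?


Elo update: delta = K * (S - Ea), where S = 1 (wins)
S - Ea = 1 - 0.151 = 0.849
Rating change = 16 * 0.849
= 13.58

13.58 rating points


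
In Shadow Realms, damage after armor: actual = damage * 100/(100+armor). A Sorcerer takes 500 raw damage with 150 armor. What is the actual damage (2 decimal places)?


actual = 500 * 100 / (100 + 150)
= 500 * 100 / 250
= 50000 / 250
= 200.00

200.00 damage


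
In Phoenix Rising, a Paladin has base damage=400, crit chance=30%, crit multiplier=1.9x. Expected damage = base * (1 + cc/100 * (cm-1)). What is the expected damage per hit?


E[dmg] = base * (1 + crit_chance * (crit_mult - 1))
cc as decimal = 30/100 = 0.3
cm - 1 = 1.9 - 1 = 0.9
Bonus factor = 0.3 * 0.9 = 0.27
Total multiplier = 1 + 0.27 = 1.27
Expected damage = 400 * 1.27 = 508.00

508.00 damage


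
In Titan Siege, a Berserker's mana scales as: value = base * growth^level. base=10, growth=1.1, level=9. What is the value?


value = base * growth^level
= 10 * 1.1^9
= 10 * 2.357948
= 23.58

23.58 mana


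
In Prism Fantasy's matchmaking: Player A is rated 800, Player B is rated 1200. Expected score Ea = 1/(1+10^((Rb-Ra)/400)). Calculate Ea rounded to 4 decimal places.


Elo expected score: Ea = 1/(1 + 10^((Rb-Ra)/400))
Rb - Ra = 1200 - 800 = 400
(Rb-Ra)/400 = 400/400 = 1.0
10^1.0 = 10.0
Ea = 1/(1 + 10.0) = 1/11.0 = 0.0909

0.0909


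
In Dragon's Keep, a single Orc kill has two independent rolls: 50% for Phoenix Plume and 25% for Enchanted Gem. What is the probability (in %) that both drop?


For independent events, P(both) = P(A) * P(B)
= 50% * 25%
= 1250 / 100 %
= 12.5%

12.5%


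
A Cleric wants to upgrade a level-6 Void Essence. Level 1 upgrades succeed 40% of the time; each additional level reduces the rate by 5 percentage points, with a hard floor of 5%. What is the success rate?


raw_rate = 40 - 5 * (6 - 1)
= 40 - 5 * 5
= 40 - 25
= 15
Apply floor: max(15, 5) = 15%

15%


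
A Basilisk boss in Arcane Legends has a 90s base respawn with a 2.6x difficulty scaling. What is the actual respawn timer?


Respawn time = base * multiplier
= 90 * 2.6
= 234.0 seconds

234.0 seconds


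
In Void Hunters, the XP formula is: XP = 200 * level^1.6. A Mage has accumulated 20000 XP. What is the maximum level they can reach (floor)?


XP = 200 * level^1.6, so level = (XP / 200)^(1/1.6)
= (20000 / 200)^(1/1.6)
= 100.0^0.625
= 17.7828
Floor: level = 17

level 17


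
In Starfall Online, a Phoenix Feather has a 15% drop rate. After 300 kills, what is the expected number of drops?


Expected drops = kills * (drop_rate / 100)
= 300 * (15 / 100)
= 300 * 0.15
= 45.0

45.0 drops


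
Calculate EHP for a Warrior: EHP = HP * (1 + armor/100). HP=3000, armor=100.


EHP = 3000 * (1 + 100/100)
= 3000 * (1 + 1.0)
= 3000 * 2.0
= 6000.0

6000.0 EHP


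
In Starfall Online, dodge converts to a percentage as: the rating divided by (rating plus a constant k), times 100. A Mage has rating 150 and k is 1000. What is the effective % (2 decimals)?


effective% = rating / (rating + k) * 100
= 150 / (150 + 1000) * 100
= 150 / 1150 * 100
= 0.130435 * 100
= 13.04%

13.04%


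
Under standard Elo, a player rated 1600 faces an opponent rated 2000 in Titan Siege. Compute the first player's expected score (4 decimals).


Elo expected score: Ea = 1/(1 + 10^((Rb-Ra)/400))
Rb - Ra = 2000 - 1600 = 400
(Rb-Ra)/400 = 400/400 = 1.0
10^1.0 = 10.0
Ea = 1/(1 + 10.0) = 1/11.0 = 0.0909

0.0909


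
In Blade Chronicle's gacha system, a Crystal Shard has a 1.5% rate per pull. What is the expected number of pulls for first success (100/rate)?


Expected pulls for a geometric distribution = 1/p = 100 / rate%
= 100 / 1.5
= 66.67

66.67 pulls


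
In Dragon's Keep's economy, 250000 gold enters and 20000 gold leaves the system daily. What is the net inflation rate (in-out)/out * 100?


Net gold = 250000 - 20000 = 230000
Inflation rate = net / sunk * 100 = 230000 / 20000 * 100
= 11.5 * 100
= 1150.00%

1150.00%


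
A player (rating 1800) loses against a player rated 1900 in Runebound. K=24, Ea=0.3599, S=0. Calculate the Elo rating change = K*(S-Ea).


Elo update: delta = K * (S - Ea), where S = 0 (loses)
S - Ea = 0 - 0.3599 = -0.3599
Rating change = 24 * -0.3599
= -8.64

-8.64 rating points


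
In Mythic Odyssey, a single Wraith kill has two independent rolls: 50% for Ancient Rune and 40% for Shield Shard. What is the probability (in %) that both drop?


For independent events, P(both) = P(A) * P(B)
= 50% * 40%
= 2000 / 100 %
= 20.0%

20.0%


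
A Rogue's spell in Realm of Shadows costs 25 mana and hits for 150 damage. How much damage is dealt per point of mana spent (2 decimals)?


Efficiency = damage / mana
= 150 / 25
= 6.00

6.00 dmg/mana


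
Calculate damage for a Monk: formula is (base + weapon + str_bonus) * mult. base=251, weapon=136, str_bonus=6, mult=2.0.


Sum base + weapon + str = 251 + 136 + 6 = 393
Multiply by 2.0:
393 * 2.0 = 786.0

786.0 damage


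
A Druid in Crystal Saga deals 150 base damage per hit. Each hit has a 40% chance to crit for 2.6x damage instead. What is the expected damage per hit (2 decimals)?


E[dmg] = base * (1 + crit_chance * (crit_mult - 1))
cc as decimal = 40/100 = 0.4
cm - 1 = 2.6 - 1 = 1.6
Bonus factor = 0.4 * 1.6 = 0.64
Total multiplier = 1 + 0.64 = 1.64
Expected damage = 150 * 1.64 = 246.00

246.00 damage


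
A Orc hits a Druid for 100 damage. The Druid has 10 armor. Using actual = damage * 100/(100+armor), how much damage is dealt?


actual = 100 * 100 / (100 + 10)
= 100 * 100 / 110
= 10000 / 110
= 90.91

90.91 damage


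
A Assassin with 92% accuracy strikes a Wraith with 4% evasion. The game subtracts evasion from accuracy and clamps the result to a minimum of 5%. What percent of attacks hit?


accuracy - evasion = 92 - 4 = 88
Apply floor: max(88, 5) = 88
Hit chance = 88%

88%


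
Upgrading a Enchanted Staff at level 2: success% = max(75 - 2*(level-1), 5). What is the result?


raw_rate = 75 - 2 * (2 - 1)
= 75 - 2 * 1
= 75 - 2
= 73
Apply floor: max(73, 5) = 73%

73%


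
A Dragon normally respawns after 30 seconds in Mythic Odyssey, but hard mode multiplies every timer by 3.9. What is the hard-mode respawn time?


Respawn time = base * multiplier
= 30 * 3.9
= 117.0 seconds

117.0 seconds


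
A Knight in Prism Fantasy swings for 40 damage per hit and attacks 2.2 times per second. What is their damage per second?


DPS = damage * attack_speed
= 40 * 2.2
= 88.0

88.0 DPS


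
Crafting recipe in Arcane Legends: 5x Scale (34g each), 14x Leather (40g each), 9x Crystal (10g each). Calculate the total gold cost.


Cost breakdown:
  Scale: 5 * 34 = 170
  Leather: 14 * 40 = 560
  Crystal: 9 * 10 = 90
Total = 170 + 560 + 90 = 820

820 gold


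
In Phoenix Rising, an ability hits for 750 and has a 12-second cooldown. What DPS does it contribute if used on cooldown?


DPS = damage / cooldown
= 750 / 12
= 62.50

62.50 DPS


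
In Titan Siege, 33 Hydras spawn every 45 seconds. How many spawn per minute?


Spawns per minute = count * (60 / interval)
= 33 * (60 / 45)
= 33 * 1.3333
= 44.0

44.0 per minute


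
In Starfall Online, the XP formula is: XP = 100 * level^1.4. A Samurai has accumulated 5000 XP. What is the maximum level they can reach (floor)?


XP = 100 * level^1.4, so level = (XP / 100)^(1/1.4)
= (5000 / 100)^(1/1.4)
= 50.0^0.7143
= 16.3512
Floor: level = 16

level 16


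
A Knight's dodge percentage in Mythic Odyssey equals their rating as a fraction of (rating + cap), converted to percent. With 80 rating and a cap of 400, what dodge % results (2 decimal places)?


dodge% = 80 / (80 + 400) * 100
= 80 / 480 * 100
= 0.166667 * 100
= 16.67%

16.67%


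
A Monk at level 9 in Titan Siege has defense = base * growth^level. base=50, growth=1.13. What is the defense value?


value = base * growth^level
= 50 * 1.13^9
= 50 * 3.004042
= 150.20

150.20 defense


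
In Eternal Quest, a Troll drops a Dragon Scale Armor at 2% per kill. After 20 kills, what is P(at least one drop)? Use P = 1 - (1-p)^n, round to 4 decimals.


P(at least one) = 1 - P(none) = 1 - (1-p)^n
p = 2/100 = 0.02
1 - p = 0.98
(1 - p)^20 = 0.98^20 = 0.667608
P(at least one) = 1 - 0.667608 = 0.3324

0.3324


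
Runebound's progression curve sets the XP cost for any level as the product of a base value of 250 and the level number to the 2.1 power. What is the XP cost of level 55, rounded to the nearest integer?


XP = 250 * level^2.1
Substitute level = 55:
XP = 250 * 55^2.1
= 250 * 4516.0802
= 1129020

1129020 XP


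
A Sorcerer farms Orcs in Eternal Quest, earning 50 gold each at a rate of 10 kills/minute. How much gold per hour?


Gold per minute = 50 * 10 = 500
Gold per hour = 500 * 60 = 30000

30000 gold/hour


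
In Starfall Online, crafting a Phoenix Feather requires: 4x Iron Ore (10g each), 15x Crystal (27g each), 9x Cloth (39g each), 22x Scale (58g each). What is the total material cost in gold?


Cost breakdown:
  Iron Ore: 4 * 10 = 40
  Crystal: 15 * 27 = 405
  Cloth: 9 * 39 = 351
  Scale: 22 * 58 = 1276
Total = 40 + 405 + 351 + 1276 = 2072

2072 gold


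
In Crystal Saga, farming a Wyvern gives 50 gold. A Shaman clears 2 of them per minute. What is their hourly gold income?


Gold per minute = 50 * 2 = 100
Gold per hour = 100 * 60 = 6000

6000 gold/hour


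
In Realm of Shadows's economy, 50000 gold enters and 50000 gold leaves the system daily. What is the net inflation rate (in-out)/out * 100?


Net gold = 50000 - 50000 = 0
Inflation rate = net / sunk * 100 = 0 / 50000 * 100
= 0.0 * 100
= 0.00%

0.00%


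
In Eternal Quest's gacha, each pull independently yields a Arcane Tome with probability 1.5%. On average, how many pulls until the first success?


Expected pulls for a geometric distribution = 1/p = 100 / rate%
= 100 / 1.5
= 66.67

66.67 pulls


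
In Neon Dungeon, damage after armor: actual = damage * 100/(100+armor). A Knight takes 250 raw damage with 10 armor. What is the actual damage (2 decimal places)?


actual = 250 * 100 / (100 + 10)
= 250 * 100 / 110
= 25000 / 110
= 227.27

227.27 damage


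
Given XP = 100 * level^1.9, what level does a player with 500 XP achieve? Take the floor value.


XP = 100 * level^1.9, so level = (XP / 100)^(1/1.9)
= (500 / 100)^(1/1.9)
= 5.0^0.5263
= 2.3328
Floor: level = 2

level 2


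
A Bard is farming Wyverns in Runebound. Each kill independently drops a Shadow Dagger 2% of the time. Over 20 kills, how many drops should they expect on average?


Expected drops = kills * (drop_rate / 100)
= 20 * (2 / 100)
= 20 * 0.02
= 0.4

0.4 drops


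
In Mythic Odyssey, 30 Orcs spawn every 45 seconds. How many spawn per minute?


Spawns per minute = count * (60 / interval)
= 30 * (60 / 45)
= 30 * 1.3333
= 40.0

40.0 per minute


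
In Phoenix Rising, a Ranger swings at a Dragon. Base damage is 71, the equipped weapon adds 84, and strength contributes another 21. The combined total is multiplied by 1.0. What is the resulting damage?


Sum base + weapon + str = 71 + 84 + 21 = 176
Multiply by 1.0:
176 * 1.0 = 176.0

176.0 damage


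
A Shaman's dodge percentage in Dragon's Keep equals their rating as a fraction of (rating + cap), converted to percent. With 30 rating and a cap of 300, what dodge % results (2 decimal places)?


dodge% = 30 / (30 + 300) * 100
= 30 / 330 * 100
= 0.090909 * 100
= 9.09%

9.09%


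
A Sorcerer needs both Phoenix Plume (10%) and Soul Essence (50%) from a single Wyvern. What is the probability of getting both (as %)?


For independent events, P(both) = P(A) * P(B)
= 10% * 50%
= 500 / 100 %
= 5.0%

5.0%


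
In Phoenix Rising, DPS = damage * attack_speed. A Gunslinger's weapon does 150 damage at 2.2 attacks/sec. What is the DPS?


DPS = damage * attack_speed
= 150 * 2.2
= 330.0

330.0 DPS


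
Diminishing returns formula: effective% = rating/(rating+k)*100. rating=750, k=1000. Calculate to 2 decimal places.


effective% = rating / (rating + k) * 100
= 750 / (750 + 1000) * 100
= 750 / 1750 * 100
= 0.428571 * 100
= 42.86%

42.86%


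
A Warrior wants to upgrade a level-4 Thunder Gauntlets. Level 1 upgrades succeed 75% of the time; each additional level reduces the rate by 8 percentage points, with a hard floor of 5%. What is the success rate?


raw_rate = 75 - 8 * (4 - 1)
= 75 - 8 * 3
= 75 - 24
= 51
Apply floor: max(51, 5) = 51%

51%


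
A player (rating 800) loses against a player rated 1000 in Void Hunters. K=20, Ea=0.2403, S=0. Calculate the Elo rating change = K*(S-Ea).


Elo update: delta = K * (S - Ea), where S = 0 (loses)
S - Ea = 0 - 0.2403 = -0.2403
Rating change = 20 * -0.2403
= -4.81

-4.81 rating points


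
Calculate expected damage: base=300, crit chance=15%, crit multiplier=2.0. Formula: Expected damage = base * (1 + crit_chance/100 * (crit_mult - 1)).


E[dmg] = base * (1 + crit_chance * (crit_mult - 1))
cc as decimal = 15/100 = 0.15
cm - 1 = 2.0 - 1 = 1.0
Bonus factor = 0.15 * 1.0 = 0.15
Total multiplier = 1 + 0.15 = 1.15
Expected damage = 300 * 1.15 = 345.00

345.00 damage


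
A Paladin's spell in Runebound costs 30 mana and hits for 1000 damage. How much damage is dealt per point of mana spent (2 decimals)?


Efficiency = damage / mana
= 1000 / 30
= 33.33

33.33 dmg/mana


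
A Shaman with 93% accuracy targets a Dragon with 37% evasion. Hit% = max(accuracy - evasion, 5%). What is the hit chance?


accuracy - evasion = 93 - 37 = 56
Apply floor: max(56, 5) = 56
Hit chance = 56%

56%


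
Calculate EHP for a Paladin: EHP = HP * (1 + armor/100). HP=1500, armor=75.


EHP = 1500 * (1 + 75/100)
= 1500 * (1 + 0.75)
= 1500 * 1.75
= 2625.0

2625.0 EHP


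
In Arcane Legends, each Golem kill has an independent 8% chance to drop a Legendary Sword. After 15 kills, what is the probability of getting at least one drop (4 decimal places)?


P(at least one) = 1 - P(none) = 1 - (1-p)^n
p = 8/100 = 0.08
1 - p = 0.92
(1 - p)^15 = 0.92^15 = 0.286297
P(at least one) = 1 - 0.286297 = 0.7137

0.7137


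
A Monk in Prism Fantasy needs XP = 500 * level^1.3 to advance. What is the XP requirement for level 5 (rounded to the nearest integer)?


XP = 500 * level^1.3
Substitute level = 5:
XP = 500 * 5^1.3
= 500 * 8.1033
= 4052

4052 XP


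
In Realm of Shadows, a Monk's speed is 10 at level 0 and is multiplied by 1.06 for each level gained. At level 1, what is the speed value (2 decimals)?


value = base * growth^level
= 10 * 1.06^1
= 10 * 1.06
= 10.60

10.60 speed


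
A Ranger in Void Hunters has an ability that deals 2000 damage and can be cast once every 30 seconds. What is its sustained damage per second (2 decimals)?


DPS = damage / cooldown
= 2000 / 30
= 66.67

66.67 DPS


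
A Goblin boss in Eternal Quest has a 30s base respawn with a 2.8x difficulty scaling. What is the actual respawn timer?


Respawn time = base * multiplier
= 30 * 2.8
= 84.0 seconds

84.0 seconds


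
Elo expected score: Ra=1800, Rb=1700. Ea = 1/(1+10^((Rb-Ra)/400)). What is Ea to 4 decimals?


Elo expected score: Ea = 1/(1 + 10^((Rb-Ra)/400))
Rb - Ra = 1700 - 1800 = -100
(Rb-Ra)/400 = -100/400 = -0.25
10^-0.25 = 0.562341
Ea = 1/(1 + 0.562341) = 1/1.562341 = 0.6401

0.6401


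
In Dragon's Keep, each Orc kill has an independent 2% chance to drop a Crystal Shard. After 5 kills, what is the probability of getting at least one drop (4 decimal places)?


P(at least one) = 1 - P(none) = 1 - (1-p)^n
p = 2/100 = 0.02
1 - p = 0.98
(1 - p)^5 = 0.98^5 = 0.903921
P(at least one) = 1 - 0.903921 = 0.0961

0.0961


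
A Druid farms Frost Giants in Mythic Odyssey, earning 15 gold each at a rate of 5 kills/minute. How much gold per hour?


Gold per minute = 15 * 5 = 75
Gold per hour = 75 * 60 = 4500

4500 gold/hour


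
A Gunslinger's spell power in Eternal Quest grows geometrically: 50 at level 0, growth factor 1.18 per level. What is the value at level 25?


value = base * growth^level
= 50 * 1.18^25
= 50 * 62.668627
= 3133.43

3133.43 spell power


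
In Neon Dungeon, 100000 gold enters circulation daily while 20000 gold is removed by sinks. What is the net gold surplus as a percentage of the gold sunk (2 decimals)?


Net gold = 100000 - 20000 = 80000
Inflation rate = net / sunk * 100 = 80000 / 20000 * 100
= 4.0 * 100
= 400.00%

400.00%


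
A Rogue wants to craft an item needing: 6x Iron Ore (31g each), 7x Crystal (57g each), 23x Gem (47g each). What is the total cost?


Cost breakdown:
  Iron Ore: 6 * 31 = 186
  Crystal: 7 * 57 = 399
  Gem: 23 * 47 = 1081
Total = 186 + 399 + 1081 = 1666

1666 gold


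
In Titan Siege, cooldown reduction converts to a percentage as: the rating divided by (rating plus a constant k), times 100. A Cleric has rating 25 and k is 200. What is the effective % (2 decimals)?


effective% = rating / (rating + k) * 100
= 25 / (25 + 200) * 100
= 25 / 225 * 100
= 0.111111 * 100
= 11.11%

11.11%


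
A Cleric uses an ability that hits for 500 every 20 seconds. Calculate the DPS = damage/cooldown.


DPS = damage / cooldown
= 500 / 20
= 25.00

25.00 DPS


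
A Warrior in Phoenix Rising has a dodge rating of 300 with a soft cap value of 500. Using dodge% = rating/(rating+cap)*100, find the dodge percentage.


dodge% = 300 / (300 + 500) * 100
= 300 / 800 * 100
= 0.375 * 100
= 37.50%

37.50%


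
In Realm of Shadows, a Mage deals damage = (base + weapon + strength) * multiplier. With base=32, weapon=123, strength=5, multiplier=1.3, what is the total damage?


Sum base + weapon + str = 32 + 123 + 5 = 160
Multiply by 1.3:
160 * 1.3 = 208.0

208.0 damage


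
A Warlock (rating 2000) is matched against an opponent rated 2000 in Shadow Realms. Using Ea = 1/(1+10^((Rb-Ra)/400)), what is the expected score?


Elo expected score: Ea = 1/(1 + 10^((Rb-Ra)/400))
Rb - Ra = 2000 - 2000 = 0
(Rb-Ra)/400 = 0/400 = 0.0
10^0.0 = 1.0
Ea = 1/(1 + 1.0) = 1/2.0 = 0.5000

0.5000


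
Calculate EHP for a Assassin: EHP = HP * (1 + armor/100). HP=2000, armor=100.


EHP = 2000 * (1 + 100/100)
= 2000 * (1 + 1.0)
= 2000 * 2.0
= 4000.0

4000.0 EHP


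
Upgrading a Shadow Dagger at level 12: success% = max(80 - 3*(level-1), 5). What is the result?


raw_rate = 80 - 3 * (12 - 1)
= 80 - 3 * 11
= 80 - 33
= 47
Apply floor: max(47, 5) = 47%

47%


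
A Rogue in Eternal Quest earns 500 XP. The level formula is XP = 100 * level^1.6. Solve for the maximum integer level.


XP = 100 * level^1.6, so level = (XP / 100)^(1/1.6)
= (500 / 100)^(1/1.6)
= 5.0^0.625
= 2.7344
Floor: level = 2

level 2


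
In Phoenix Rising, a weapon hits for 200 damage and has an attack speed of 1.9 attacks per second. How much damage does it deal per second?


DPS = damage * attack_speed
= 200 * 1.9
= 380.0

380.0 DPS


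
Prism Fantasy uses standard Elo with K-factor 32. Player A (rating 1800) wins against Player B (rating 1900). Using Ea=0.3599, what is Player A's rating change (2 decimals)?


Elo update: delta = K * (S - Ea), where S = 1 (wins)
S - Ea = 1 - 0.3599 = 0.6401
Rating change = 32 * 0.6401
= 20.48

20.48 rating points


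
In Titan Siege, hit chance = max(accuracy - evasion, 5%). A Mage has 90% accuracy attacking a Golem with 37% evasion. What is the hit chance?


accuracy - evasion = 90 - 37 = 53
Apply floor: max(53, 5) = 53
Hit chance = 53%

53%


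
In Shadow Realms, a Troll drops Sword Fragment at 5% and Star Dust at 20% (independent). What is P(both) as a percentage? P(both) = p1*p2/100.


For independent events, P(both) = P(A) * P(B)
= 5% * 20%
= 100 / 100 %
= 1.0%

1.0%


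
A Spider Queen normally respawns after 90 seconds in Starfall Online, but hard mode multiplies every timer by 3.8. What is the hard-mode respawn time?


Respawn time = base * multiplier
= 90 * 3.8
= 342.0 seconds

342.0 seconds


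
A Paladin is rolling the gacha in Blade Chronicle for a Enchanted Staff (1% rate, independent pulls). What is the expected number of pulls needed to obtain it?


Expected pulls for a geometric distribution = 1/p = 100 / rate%
= 100 / 1
= 100.0

100.0 pulls


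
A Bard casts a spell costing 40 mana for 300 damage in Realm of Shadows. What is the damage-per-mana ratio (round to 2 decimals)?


Efficiency = damage / mana
= 300 / 40
= 7.50

7.50 dmg/mana


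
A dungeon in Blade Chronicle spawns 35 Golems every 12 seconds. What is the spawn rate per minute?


Spawns per minute = count * (60 / interval)
= 35 * (60 / 12)
= 35 * 5.0
= 175.0

175.0 per minute


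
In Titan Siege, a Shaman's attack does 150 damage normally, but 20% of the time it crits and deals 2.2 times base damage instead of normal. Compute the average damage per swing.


E[dmg] = base * (1 + crit_chance * (crit_mult - 1))
cc as decimal = 20/100 = 0.2
cm - 1 = 2.2 - 1 = 1.2
Bonus factor = 0.2 * 1.2 = 0.24
Total multiplier = 1 + 0.24 = 1.24
Expected damage = 150 * 1.24 = 186.00

186.00 damage


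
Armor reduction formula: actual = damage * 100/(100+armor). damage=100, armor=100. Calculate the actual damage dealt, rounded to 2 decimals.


actual = 100 * 100 / (100 + 100)
= 100 * 100 / 200
= 10000 / 200
= 50.00

50.00 damage


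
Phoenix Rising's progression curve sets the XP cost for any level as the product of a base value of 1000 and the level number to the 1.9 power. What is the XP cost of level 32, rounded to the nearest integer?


XP = 1000 * level^1.9
Substitute level = 32:
XP = 1000 * 32^1.9
= 1000 * 724.0773
= 724077

724077 XP


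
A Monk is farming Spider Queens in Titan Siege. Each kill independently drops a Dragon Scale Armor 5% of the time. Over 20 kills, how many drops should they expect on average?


Expected drops = kills * (drop_rate / 100)
= 20 * (5 / 100)
= 20 * 0.05
= 1.0

1.0 drops


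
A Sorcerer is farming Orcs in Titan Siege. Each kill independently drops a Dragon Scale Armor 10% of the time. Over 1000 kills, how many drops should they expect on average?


Expected drops = kills * (drop_rate / 100)
= 1000 * (10 / 100)
= 1000 * 0.1
= 100.0

100.0 drops


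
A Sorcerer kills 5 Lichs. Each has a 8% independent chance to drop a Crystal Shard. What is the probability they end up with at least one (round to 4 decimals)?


P(at least one) = 1 - P(none) = 1 - (1-p)^n
p = 8/100 = 0.08
1 - p = 0.92
(1 - p)^5 = 0.92^5 = 0.659082
P(at least one) = 1 - 0.659082 = 0.3409

0.3409


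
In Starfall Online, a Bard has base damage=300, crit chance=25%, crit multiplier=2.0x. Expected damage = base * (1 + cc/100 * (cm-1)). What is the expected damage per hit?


E[dmg] = base * (1 + crit_chance * (crit_mult - 1))
cc as decimal = 25/100 = 0.25
cm - 1 = 2.0 - 1 = 1.0
Bonus factor = 0.25 * 1.0 = 0.25
Total multiplier = 1 + 0.25 = 1.25
Expected damage = 300 * 1.25 = 375.00

375.00 damage


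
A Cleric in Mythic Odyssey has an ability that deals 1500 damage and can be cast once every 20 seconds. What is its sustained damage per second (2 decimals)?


DPS = damage / cooldown
= 1500 / 20
= 75.00

75.00 DPS


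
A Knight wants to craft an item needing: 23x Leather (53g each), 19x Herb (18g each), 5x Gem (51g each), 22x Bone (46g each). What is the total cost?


Cost breakdown:
  Leather: 23 * 53 = 1219
  Herb: 19 * 18 = 342
  Gem: 5 * 51 = 255
  Bone: 22 * 46 = 1012
Total = 1219 + 342 + 255 + 1012 = 2828

2828 gold


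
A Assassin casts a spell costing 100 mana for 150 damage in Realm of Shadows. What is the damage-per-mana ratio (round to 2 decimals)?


Efficiency = damage / mana
= 150 / 100
= 1.50

1.50 dmg/mana


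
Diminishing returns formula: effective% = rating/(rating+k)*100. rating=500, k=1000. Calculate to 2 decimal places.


effective% = rating / (rating + k) * 100
= 500 / (500 + 1000) * 100
= 500 / 1500 * 100
= 0.333333 * 100
= 33.33%

33.33%


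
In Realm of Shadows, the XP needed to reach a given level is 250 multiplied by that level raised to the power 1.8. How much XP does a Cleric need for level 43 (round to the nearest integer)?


XP = 250 * level^1.8
Substitute level = 43:
XP = 250 * 43^1.8
= 250 * 871.4515
= 217863

217863 XP


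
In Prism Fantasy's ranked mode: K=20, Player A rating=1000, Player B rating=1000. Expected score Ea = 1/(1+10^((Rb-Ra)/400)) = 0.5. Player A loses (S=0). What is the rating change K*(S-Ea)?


Elo update: delta = K * (S - Ea), where S = 0 (loses)
S - Ea = 0 - 0.5 = -0.5
Rating change = 20 * -0.5
= -10.00

-10.00 rating points


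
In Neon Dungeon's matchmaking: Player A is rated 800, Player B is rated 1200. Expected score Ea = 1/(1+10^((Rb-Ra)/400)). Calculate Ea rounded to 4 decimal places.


Elo expected score: Ea = 1/(1 + 10^((Rb-Ra)/400))
Rb - Ra = 1200 - 800 = 400
(Rb-Ra)/400 = 400/400 = 1.0
10^1.0 = 10.0
Ea = 1/(1 + 10.0) = 1/11.0 = 0.0909

0.0909


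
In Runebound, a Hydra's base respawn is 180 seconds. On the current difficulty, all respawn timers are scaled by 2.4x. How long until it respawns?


Respawn time = base * multiplier
= 180 * 2.4
= 432.0 seconds

432.0 seconds


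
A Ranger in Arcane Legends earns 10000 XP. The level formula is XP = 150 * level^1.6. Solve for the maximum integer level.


XP = 150 * level^1.6, so level = (XP / 150)^(1/1.6)
= (10000 / 150)^(1/1.6)
= 66.6667^0.625
= 13.802
Floor: level = 13

level 13


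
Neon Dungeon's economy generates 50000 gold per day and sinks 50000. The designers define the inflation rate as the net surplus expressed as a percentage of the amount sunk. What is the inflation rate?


Net gold = 50000 - 50000 = 0
Inflation rate = net / sunk * 100 = 0 / 50000 * 100
= 0.0 * 100
= 0.00%

0.00%


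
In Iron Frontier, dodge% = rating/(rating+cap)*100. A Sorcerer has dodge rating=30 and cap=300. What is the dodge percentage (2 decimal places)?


dodge% = 30 / (30 + 300) * 100
= 30 / 330 * 100
= 0.090909 * 100
= 9.09%

9.09%


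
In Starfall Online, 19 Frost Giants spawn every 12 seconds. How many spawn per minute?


Spawns per minute = count * (60 / interval)
= 19 * (60 / 12)
= 19 * 5.0
= 95.0

95.0 per minute


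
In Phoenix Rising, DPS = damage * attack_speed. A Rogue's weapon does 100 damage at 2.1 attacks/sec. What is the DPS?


DPS = damage * attack_speed
= 100 * 2.1
= 210.0

210.0 DPS


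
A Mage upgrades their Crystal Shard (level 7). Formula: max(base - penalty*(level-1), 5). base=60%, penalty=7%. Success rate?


raw_rate = 60 - 7 * (7 - 1)
= 60 - 7 * 6
= 60 - 42
= 18
Apply floor: max(18, 5) = 18%

18%


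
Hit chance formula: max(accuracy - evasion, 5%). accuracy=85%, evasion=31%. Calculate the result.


accuracy - evasion = 85 - 31 = 54
Apply floor: max(54, 5) = 54
Hit chance = 54%

54%


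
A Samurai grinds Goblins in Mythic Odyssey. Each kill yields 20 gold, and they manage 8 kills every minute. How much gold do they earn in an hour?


Gold per minute = 20 * 8 = 160
Gold per hour = 160 * 60 = 9600

9600 gold/hour


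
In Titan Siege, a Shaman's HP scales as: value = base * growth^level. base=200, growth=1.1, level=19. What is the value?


value = base * growth^level
= 200 * 1.1^19
= 200 * 6.115909
= 1223.18

1223.18 HP


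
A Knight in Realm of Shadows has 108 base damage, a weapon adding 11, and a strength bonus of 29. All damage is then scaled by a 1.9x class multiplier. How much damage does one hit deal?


Sum base + weapon + str = 108 + 11 + 29 = 148
Multiply by 1.9:
148 * 1.9 = 281.2

281.2 damage


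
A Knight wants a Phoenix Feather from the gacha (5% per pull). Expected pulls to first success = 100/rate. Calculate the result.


Expected pulls for a geometric distribution = 1/p = 100 / rate%
= 100 / 5
= 20.0

20.0 pulls


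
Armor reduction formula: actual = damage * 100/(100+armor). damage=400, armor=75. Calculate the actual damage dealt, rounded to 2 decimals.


actual = 400 * 100 / (100 + 75)
= 400 * 100 / 175
= 40000 / 175
= 228.57

228.57 damage


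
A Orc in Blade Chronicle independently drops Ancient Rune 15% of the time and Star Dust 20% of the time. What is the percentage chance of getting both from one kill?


For independent events, P(both) = P(A) * P(B)
= 15% * 20%
= 300 / 100 %
= 3.0%

3.0%
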